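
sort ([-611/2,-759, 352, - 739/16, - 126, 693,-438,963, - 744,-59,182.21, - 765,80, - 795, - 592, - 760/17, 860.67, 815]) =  [ - 795, - 765,-759, -744, - 592, - 438,-611/2 ,  -  126, - 59,-739/16, - 760/17, 80,182.21, 352, 693, 815,860.67, 963 ] 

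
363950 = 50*7279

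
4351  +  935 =5286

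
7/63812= 1/9116  =  0.00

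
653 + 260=913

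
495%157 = 24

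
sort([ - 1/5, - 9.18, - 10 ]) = [-10, - 9.18,  -  1/5 ] 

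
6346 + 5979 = 12325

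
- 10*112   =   -1120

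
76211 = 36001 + 40210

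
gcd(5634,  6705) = 9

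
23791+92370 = 116161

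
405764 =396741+9023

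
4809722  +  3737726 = 8547448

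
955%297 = 64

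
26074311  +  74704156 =100778467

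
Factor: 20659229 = 20659229^1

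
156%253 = 156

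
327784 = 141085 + 186699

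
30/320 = 3/32 = 0.09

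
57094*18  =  1027692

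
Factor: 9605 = 5^1*17^1*113^1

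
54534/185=54534/185= 294.78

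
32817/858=38 + 71/286 = 38.25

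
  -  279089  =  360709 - 639798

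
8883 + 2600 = 11483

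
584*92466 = 54000144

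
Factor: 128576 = 2^6*7^2*41^1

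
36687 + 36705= 73392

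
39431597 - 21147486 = 18284111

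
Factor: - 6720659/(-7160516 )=610969/650956 = 2^( - 2 )*162739^(-1)*610969^1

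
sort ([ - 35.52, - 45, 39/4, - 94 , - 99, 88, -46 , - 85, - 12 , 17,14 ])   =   [-99, - 94, -85, - 46,-45,  -  35.52,-12, 39/4,14, 17,  88]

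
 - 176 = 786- 962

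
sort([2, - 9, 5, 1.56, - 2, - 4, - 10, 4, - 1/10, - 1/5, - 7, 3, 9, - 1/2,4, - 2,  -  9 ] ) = [-10, - 9, - 9, - 7, - 4, - 2, - 2, - 1/2, - 1/5, - 1/10,  1.56, 2, 3, 4, 4, 5, 9] 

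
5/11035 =1/2207 = 0.00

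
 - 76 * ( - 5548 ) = 421648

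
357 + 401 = 758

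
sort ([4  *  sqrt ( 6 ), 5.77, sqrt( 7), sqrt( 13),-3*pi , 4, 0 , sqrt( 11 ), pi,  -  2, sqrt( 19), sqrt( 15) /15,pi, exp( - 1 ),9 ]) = [ - 3*pi,-2 , 0, sqrt( 15)/15, exp ( - 1),sqrt ( 7),pi, pi, sqrt(11),sqrt( 13), 4, sqrt(19),5.77, 9, 4*sqrt( 6) ]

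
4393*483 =2121819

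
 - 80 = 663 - 743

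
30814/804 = 38 + 131/402 = 38.33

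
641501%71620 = 68541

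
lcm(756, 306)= 12852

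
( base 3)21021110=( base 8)12270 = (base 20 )D54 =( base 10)5304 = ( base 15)1889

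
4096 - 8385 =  - 4289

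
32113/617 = 52 + 29/617 = 52.05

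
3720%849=324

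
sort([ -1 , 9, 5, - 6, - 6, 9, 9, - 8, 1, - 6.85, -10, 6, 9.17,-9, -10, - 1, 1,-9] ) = [ - 10, - 10 , - 9, - 9,-8, - 6.85 , - 6, - 6, - 1, - 1,1, 1, 5, 6, 9,9, 9,  9.17] 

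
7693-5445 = 2248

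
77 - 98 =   -  21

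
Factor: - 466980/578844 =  - 38915/48237 =- 3^(-1 )*5^1*7^( - 1 ) * 43^1 * 181^1*2297^( - 1)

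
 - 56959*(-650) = 37023350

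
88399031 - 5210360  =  83188671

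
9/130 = 9/130 =0.07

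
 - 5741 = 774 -6515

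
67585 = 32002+35583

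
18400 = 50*368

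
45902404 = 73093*628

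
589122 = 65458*9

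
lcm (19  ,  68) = 1292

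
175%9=4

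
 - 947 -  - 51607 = 50660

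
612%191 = 39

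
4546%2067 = 412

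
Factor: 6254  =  2^1  *  53^1 *59^1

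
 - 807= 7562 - 8369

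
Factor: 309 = 3^1*103^1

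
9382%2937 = 571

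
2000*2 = 4000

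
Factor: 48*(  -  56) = - 2^7*3^1 * 7^1 = - 2688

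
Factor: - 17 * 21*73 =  - 26061=- 3^1*7^1*17^1  *  73^1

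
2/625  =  2/625 =0.00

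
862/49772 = 431/24886 = 0.02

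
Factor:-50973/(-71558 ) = 2^ (  -  1 )*3^1  *  13^1*37^( - 1) * 967^( - 1)*  1307^1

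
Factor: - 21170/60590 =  - 29^1 * 83^(-1) = - 29/83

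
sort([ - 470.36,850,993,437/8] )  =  [ -470.36, 437/8,850,993]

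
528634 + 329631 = 858265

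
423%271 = 152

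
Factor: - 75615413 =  - 75615413^1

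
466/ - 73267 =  -1 + 72801/73267= - 0.01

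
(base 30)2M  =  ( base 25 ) 37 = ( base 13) 64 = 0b1010010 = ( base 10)82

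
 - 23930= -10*2393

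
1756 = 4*439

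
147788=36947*4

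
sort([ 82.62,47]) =[ 47, 82.62] 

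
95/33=95/33 =2.88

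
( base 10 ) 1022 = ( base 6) 4422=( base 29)167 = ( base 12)712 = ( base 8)1776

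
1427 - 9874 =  - 8447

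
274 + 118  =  392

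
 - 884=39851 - 40735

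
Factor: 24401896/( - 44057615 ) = - 2^3*5^( - 1) *7^( - 2 ) * 23^1*132619^1*179827^( - 1)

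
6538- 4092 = 2446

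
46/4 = 11+1/2  =  11.50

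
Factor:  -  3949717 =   -  67^1*167^1*353^1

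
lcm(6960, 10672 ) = 160080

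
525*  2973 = 1560825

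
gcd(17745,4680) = 195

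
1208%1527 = 1208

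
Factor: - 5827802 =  - 2^1*1361^1*2141^1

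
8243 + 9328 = 17571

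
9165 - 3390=5775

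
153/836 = 153/836 = 0.18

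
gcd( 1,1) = 1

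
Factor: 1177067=1177067^1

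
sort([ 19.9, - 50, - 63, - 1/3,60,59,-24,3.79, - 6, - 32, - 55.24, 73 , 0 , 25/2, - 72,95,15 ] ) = [ - 72, - 63,-55.24, - 50, - 32, - 24,  -  6,  -  1/3,0,3.79 , 25/2 , 15,19.9,59,60,73, 95 ] 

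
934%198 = 142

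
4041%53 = 13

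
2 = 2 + 0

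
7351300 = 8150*902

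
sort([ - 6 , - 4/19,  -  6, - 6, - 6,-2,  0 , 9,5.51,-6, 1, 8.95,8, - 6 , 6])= [-6, - 6, - 6, - 6,-6 , - 6,-2, - 4/19, 0, 1,5.51,  6, 8, 8.95,9 ]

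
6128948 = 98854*62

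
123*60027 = 7383321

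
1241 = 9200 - 7959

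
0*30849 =0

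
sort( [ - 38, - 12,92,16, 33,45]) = [ - 38 ,- 12,16, 33,45 , 92]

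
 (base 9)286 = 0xF0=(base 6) 1040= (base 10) 240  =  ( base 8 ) 360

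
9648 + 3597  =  13245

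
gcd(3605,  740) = 5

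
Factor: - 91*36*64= - 209664= -  2^8*3^2*7^1 * 13^1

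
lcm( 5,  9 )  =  45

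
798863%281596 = 235671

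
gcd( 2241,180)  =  9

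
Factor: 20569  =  67^1 * 307^1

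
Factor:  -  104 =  - 2^3*13^1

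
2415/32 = 2415/32 =75.47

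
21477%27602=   21477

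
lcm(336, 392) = 2352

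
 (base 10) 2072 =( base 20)53c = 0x818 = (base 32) 20o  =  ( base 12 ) 1248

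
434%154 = 126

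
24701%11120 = 2461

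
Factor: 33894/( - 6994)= - 63/13  =  -3^2*7^1*13^( - 1)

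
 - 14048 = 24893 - 38941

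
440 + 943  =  1383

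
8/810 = 4/405 = 0.01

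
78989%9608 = 2125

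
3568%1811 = 1757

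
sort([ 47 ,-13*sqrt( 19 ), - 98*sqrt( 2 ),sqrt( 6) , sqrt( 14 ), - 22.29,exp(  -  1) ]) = [- 98*sqrt( 2), - 13*sqrt( 19 ), - 22.29,exp( - 1),sqrt( 6),  sqrt( 14),47]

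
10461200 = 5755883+4705317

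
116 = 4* 29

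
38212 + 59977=98189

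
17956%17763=193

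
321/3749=321/3749 = 0.09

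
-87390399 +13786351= -73604048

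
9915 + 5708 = 15623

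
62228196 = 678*91782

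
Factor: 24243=3^1*8081^1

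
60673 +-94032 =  - 33359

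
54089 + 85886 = 139975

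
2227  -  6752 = - 4525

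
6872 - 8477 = - 1605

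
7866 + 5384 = 13250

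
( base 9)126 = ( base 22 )4h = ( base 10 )105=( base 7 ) 210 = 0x69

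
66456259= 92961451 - 26505192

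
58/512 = 29/256 = 0.11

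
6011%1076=631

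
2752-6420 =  - 3668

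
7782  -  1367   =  6415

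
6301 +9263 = 15564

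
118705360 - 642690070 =-523984710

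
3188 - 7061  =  -3873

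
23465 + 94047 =117512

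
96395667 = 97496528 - 1100861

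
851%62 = 45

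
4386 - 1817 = 2569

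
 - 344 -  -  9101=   8757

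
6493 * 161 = 1045373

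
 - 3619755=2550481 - 6170236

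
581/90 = 6 + 41/90 = 6.46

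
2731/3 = 910 + 1/3 = 910.33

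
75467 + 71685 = 147152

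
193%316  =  193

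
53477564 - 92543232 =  -39065668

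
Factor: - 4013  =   - 4013^1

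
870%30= 0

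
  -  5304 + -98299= - 103603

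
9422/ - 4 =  - 2356 +1/2   =  - 2355.50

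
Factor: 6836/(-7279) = - 2^2*29^ ( - 1 ) * 251^ ( - 1 )*1709^1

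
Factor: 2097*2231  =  4678407 = 3^2*23^1*97^1 * 233^1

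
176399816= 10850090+165549726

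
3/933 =1/311= 0.00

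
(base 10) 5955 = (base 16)1743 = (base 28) 7GJ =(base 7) 23235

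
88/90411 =88/90411=   0.00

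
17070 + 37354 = 54424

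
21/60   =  7/20 = 0.35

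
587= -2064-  - 2651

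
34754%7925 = 3054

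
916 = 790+126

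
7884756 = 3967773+3916983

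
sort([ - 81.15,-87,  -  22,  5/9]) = [ - 87, - 81.15 , - 22, 5/9] 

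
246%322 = 246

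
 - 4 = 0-4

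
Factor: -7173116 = - 2^2*17^1*37^1*2851^1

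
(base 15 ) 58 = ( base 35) 2d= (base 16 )53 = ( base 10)83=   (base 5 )313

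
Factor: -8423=-8423^1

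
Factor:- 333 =- 3^2*37^1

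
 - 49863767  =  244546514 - 294410281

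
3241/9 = 3241/9=360.11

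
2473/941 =2  +  591/941 = 2.63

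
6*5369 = 32214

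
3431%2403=1028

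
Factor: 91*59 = 7^1* 13^1*59^1=5369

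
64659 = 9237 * 7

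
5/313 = 5/313=   0.02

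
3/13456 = 3/13456 =0.00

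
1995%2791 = 1995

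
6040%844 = 132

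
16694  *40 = 667760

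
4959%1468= 555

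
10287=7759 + 2528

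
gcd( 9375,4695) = 15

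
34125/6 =11375/2 = 5687.50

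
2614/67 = 2614/67 = 39.01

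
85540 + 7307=92847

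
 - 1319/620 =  - 1319/620  =  - 2.13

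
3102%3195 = 3102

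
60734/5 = 12146  +  4/5=12146.80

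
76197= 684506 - 608309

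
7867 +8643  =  16510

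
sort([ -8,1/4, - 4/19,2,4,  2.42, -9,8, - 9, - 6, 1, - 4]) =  [ - 9, - 9, - 8, - 6, - 4, - 4/19 , 1/4,1,2,2.42,4, 8 ]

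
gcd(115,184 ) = 23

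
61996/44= 1409 = 1409.00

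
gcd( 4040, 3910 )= 10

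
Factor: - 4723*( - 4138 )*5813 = 113607958262 = 2^1*2069^1*4723^1*5813^1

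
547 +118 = 665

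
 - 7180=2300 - 9480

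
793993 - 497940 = 296053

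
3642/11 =331 + 1/11= 331.09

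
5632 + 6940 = 12572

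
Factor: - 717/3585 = -1/5 = - 5^(  -  1)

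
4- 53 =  - 49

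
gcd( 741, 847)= 1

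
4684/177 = 4684/177 = 26.46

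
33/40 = 33/40 =0.82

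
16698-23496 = -6798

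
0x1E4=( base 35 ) dt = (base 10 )484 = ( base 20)144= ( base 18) 18G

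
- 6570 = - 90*73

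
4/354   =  2/177 = 0.01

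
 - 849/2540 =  - 1 + 1691/2540 = - 0.33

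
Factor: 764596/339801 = 2^2*3^( - 1)*7^1 * 11^( - 1 )*47^1*83^1*1471^ ( - 1) = 109228/48543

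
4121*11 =45331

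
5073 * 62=314526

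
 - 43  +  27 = -16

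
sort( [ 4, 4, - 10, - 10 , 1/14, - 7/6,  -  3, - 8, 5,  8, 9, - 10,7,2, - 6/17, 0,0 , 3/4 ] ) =[ - 10,- 10  , - 10, - 8,-3, - 7/6, - 6/17, 0, 0,1/14,3/4, 2, 4,4  ,  5, 7,8, 9 ] 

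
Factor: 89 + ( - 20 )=69 = 3^1*23^1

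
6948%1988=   984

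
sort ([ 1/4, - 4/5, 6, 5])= [-4/5, 1/4,5, 6]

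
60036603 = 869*69087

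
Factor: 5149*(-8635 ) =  - 44461615 = - 5^1 * 11^1*19^1*157^1*271^1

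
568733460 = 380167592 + 188565868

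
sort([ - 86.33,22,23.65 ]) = [-86.33, 22, 23.65 ]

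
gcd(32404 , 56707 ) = 8101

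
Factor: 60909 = 3^1*79^1 * 257^1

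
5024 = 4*1256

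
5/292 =5/292 = 0.02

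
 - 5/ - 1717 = 5/1717=   0.00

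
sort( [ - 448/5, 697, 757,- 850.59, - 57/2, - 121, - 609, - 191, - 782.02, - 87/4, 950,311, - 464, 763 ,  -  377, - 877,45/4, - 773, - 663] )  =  [ - 877,  -  850.59, - 782.02, - 773, - 663, - 609, - 464 , - 377,-191 , - 121, - 448/5,  -  57/2, - 87/4, 45/4,311, 697, 757 , 763, 950]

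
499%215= 69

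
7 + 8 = 15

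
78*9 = 702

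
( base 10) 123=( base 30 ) 43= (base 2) 1111011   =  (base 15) 83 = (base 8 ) 173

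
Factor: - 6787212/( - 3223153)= 2^2*3^1*109^1*5189^1*3223153^( - 1)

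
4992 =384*13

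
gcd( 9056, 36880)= 16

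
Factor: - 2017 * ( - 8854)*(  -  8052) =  - 143796786936 = -2^3*3^1*11^1*19^1*61^1*233^1*2017^1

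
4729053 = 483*9791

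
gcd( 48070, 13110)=4370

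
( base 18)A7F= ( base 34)2VF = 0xd35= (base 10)3381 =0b110100110101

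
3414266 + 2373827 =5788093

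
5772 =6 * 962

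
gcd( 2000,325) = 25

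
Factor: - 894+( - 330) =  - 1224 = - 2^3*3^2 *17^1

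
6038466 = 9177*658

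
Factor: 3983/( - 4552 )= - 2^( - 3)*7^1 = - 7/8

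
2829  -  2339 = 490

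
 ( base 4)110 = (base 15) 15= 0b10100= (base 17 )13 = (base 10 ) 20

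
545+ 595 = 1140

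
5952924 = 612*9727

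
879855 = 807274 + 72581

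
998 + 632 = 1630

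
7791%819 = 420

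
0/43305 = 0 = 0.00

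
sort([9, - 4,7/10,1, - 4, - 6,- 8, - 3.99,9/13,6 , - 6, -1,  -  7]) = [- 8,  -  7, - 6 , - 6,  -  4, - 4, - 3.99, - 1,9/13,7/10, 1,  6,9] 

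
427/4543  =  61/649  =  0.09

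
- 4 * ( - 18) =72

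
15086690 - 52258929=  -  37172239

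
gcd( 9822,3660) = 6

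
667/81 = 667/81=8.23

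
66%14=10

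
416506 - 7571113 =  - 7154607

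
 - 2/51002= -1 +25500/25501=- 0.00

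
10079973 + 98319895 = 108399868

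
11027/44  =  250 + 27/44 = 250.61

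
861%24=21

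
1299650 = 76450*17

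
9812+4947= 14759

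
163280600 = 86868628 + 76411972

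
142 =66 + 76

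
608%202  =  2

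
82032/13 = 82032/13=6310.15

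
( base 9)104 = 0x55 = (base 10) 85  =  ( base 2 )1010101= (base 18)4D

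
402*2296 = 922992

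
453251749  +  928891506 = 1382143255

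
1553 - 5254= - 3701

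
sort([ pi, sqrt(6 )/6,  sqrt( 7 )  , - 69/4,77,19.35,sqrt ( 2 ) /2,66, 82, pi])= [-69/4, sqrt(6 )/6, sqrt(2) /2, sqrt( 7), pi,pi, 19.35,66,77,  82 ]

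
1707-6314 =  - 4607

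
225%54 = 9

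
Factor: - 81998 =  - 2^1 * 7^1*5857^1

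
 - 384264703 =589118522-973383225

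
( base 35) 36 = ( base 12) 93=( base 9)133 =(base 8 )157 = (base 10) 111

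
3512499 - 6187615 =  - 2675116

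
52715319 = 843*62533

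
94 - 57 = 37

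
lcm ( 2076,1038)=2076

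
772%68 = 24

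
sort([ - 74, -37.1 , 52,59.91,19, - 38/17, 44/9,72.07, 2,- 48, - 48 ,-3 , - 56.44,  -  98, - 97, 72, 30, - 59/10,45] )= [-98,-97,-74,- 56.44, - 48,-48, - 37.1, - 59/10, - 3, - 38/17, 2,44/9,19,30,45,52 , 59.91, 72,72.07] 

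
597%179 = 60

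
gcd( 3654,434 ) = 14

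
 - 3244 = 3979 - 7223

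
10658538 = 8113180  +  2545358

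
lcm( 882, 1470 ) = 4410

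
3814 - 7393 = -3579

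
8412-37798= - 29386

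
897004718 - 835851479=61153239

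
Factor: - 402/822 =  - 67/137 = - 67^1*137^( - 1)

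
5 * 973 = 4865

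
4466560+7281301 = 11747861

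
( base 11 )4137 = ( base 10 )5485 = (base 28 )6RP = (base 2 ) 1010101101101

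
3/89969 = 3/89969 = 0.00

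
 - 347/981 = -347/981=-0.35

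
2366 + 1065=3431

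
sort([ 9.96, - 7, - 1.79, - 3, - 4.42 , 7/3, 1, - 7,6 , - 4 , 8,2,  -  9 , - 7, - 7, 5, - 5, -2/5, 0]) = [ - 9,-7, - 7, - 7, - 7, - 5, - 4.42, - 4,-3, - 1.79  , - 2/5, 0,1, 2,7/3,5,6, 8,9.96]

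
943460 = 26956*35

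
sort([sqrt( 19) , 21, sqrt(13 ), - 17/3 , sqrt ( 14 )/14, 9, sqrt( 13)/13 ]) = [ - 17/3, sqrt( 14)/14,sqrt(13)/13, sqrt( 13),  sqrt( 19), 9 , 21]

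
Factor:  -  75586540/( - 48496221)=2^2*3^(- 2)*5^1*523^( -1 )*10303^( - 1)* 3779327^1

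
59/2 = 59/2 = 29.50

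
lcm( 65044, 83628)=585396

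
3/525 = 1/175= 0.01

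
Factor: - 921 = - 3^1*307^1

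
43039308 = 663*64916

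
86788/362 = 43394/181 = 239.75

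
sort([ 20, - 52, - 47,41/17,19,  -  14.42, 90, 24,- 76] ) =[ - 76, - 52, - 47, - 14.42,  41/17,  19,  20,24, 90]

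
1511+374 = 1885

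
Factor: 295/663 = 3^( - 1)*5^1*13^( - 1 )*17^( - 1) *59^1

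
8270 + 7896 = 16166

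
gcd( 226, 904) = 226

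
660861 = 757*873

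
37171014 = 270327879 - 233156865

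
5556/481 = 11 + 265/481 = 11.55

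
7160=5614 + 1546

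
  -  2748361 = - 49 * 56089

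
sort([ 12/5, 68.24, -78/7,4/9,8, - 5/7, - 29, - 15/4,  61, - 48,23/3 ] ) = [  -  48  , - 29,  -  78/7, - 15/4, - 5/7,  4/9,12/5,23/3,8, 61,68.24]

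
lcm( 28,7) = 28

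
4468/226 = 19+87/113 = 19.77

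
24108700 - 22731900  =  1376800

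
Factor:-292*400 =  - 2^6*5^2* 73^1  =  - 116800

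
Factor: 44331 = 3^1 * 7^1 * 2111^1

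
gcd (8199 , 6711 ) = 3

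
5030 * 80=402400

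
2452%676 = 424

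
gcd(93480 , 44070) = 30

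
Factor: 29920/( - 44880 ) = -2/3 = -2^1*3^(- 1)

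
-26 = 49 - 75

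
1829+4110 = 5939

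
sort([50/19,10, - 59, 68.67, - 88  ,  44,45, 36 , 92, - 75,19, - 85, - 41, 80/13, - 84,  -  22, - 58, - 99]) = [ - 99, - 88,  -  85  , - 84,-75,-59, - 58, - 41,-22, 50/19, 80/13, 10, 19, 36, 44,  45, 68.67,92] 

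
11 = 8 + 3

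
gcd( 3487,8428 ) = 1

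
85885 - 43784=42101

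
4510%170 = 90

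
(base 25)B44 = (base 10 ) 6979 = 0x1b43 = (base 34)619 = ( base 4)1231003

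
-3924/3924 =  - 1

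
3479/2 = 1739 + 1/2 =1739.50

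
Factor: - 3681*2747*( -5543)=3^2*23^1*41^1*67^1*241^1 *409^1 = 56049191901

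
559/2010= 559/2010 = 0.28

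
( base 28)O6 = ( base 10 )678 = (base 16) 2A6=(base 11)567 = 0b1010100110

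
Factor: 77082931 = 77082931^1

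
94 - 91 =3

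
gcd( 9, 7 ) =1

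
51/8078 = 51/8078 = 0.01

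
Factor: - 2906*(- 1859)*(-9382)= - 2^2*11^1 * 13^2*1453^1*4691^1  =  - 50683947028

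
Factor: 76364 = 2^2*17^1 * 1123^1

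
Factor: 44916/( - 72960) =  - 2^( - 6) * 5^( - 1 )*197^1=- 197/320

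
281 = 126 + 155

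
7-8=  -  1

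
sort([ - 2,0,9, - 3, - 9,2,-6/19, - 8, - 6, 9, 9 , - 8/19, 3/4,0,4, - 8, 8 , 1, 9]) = [-9,-8,-8,-6, - 3,-2, - 8/19,-6/19, 0 , 0, 3/4,1,2,4, 8, 9 , 9 , 9,9]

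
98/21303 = 98/21303 = 0.00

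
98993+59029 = 158022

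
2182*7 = 15274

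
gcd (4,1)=1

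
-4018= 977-4995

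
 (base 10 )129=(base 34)3r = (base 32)41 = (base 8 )201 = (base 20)69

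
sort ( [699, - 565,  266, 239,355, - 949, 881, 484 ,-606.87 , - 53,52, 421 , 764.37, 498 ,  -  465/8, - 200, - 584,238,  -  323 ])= [ - 949,  -  606.87, - 584, - 565, - 323, - 200, - 465/8, - 53, 52, 238, 239,266, 355, 421,  484, 498 , 699,764.37, 881 ] 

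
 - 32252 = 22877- 55129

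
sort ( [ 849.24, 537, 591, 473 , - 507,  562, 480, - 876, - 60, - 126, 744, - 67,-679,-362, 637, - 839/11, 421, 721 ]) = [-876, - 679, - 507,  -  362, - 126, - 839/11, - 67,  -  60, 421, 473 , 480,537,562, 591, 637,721,744, 849.24]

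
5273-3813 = 1460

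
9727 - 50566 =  - 40839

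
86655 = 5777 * 15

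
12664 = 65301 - 52637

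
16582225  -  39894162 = - 23311937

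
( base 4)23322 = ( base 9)1036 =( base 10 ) 762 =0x2FA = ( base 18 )266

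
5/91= 5/91 = 0.05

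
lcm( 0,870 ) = 0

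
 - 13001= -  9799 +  - 3202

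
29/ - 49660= - 1+49631/49660 = - 0.00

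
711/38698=711/38698  =  0.02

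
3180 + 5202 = 8382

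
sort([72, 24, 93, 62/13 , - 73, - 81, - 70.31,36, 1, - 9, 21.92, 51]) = [ - 81, - 73, - 70.31 ,-9, 1, 62/13, 21.92, 24, 36,  51,72, 93 ] 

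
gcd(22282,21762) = 26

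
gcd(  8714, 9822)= 2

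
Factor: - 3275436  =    -  2^2 * 3^1 * 499^1 * 547^1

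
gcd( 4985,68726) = 1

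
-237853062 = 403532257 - 641385319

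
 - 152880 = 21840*( - 7) 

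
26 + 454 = 480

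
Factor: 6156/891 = 76/11 = 2^2*11^( - 1)*19^1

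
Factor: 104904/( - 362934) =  - 2^2*3^( - 1)*11^( - 1 ) * 13^ ( - 1) * 31^1=- 124/429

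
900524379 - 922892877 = -22368498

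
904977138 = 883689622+21287516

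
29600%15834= 13766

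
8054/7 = 1150 + 4/7 = 1150.57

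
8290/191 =8290/191= 43.40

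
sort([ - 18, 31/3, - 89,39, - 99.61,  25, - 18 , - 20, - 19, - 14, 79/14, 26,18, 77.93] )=[ - 99.61, - 89, - 20, - 19, - 18, - 18 , - 14,  79/14,  31/3,  18 , 25, 26,  39, 77.93]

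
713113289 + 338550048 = 1051663337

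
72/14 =36/7 =5.14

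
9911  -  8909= 1002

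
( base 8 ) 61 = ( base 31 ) 1i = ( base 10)49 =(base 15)34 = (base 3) 1211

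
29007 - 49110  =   - 20103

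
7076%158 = 124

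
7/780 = 7/780  =  0.01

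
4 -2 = 2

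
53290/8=6661 + 1/4 = 6661.25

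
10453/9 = 1161+ 4/9  =  1161.44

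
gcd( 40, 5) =5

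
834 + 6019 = 6853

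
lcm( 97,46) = 4462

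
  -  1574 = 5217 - 6791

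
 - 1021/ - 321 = 3 + 58/321 = 3.18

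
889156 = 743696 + 145460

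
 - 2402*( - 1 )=2402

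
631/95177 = 631/95177  =  0.01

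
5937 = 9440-3503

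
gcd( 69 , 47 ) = 1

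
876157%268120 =71797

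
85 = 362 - 277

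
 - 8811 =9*(-979) 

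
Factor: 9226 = 2^1*7^1*659^1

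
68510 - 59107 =9403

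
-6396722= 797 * ( - 8026 )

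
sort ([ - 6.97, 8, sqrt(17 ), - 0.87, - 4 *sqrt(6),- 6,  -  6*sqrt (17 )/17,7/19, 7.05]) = [ - 4*sqrt( 6 ), - 6.97, - 6 , - 6*sqrt( 17)/17, - 0.87, 7/19, sqrt( 17), 7.05, 8 ]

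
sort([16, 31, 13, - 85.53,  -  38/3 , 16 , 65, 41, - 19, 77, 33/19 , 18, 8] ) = [ - 85.53, - 19, - 38/3 , 33/19, 8, 13, 16, 16,18, 31 , 41,65,  77 ]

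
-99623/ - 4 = 99623/4  =  24905.75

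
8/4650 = 4/2325 = 0.00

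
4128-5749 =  -1621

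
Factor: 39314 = 2^1*11^1 * 1787^1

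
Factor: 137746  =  2^1*7^1*9839^1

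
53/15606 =53/15606 = 0.00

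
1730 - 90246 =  - 88516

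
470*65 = 30550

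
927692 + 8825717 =9753409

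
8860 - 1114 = 7746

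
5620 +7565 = 13185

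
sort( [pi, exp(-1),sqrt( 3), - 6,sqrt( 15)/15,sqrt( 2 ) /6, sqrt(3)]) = [ - 6, sqrt( 2 ) /6,sqrt(15 )/15, exp(-1 ),  sqrt( 3),sqrt( 3 ),  pi] 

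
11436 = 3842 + 7594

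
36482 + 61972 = 98454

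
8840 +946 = 9786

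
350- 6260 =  - 5910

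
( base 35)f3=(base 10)528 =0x210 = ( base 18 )1B6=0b1000010000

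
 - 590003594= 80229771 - 670233365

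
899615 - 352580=547035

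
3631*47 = 170657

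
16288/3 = 16288/3 = 5429.33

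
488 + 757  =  1245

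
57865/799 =57865/799 = 72.42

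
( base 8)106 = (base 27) 2g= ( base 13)55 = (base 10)70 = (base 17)42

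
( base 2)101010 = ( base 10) 42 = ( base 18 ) 26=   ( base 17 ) 28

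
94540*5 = 472700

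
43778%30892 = 12886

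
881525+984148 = 1865673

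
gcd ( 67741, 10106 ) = 1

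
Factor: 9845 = 5^1 * 11^1*179^1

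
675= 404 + 271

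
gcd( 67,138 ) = 1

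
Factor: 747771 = 3^1*249257^1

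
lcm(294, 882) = 882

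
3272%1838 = 1434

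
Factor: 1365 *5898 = 8050770 = 2^1*3^2*5^1*7^1*13^1 *983^1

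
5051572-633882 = 4417690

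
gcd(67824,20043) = 9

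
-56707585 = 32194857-88902442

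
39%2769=39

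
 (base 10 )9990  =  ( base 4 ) 2130012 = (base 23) ik8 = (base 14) 38d8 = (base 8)23406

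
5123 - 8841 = -3718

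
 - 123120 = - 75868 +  - 47252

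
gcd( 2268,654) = 6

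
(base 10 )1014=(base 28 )186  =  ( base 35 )sy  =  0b1111110110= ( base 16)3F6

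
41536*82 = 3405952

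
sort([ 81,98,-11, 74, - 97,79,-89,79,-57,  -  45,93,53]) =[-97,-89 , - 57, - 45, - 11, 53,74,79,79,81, 93,98 ]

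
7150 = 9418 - 2268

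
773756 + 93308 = 867064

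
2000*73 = 146000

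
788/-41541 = -1 + 40753/41541 = -0.02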